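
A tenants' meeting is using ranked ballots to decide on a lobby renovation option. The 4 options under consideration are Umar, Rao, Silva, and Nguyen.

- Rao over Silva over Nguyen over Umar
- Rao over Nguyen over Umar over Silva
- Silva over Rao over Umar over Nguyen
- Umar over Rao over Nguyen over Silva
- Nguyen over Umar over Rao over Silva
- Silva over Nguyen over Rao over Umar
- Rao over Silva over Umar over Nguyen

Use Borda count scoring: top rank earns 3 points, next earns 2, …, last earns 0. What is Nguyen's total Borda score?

9

Borda scores:
  Umar: 0 + 1 + 1 + 3 + 2 + 0 + 1 = 8
  Rao: 3 + 3 + 2 + 2 + 1 + 1 + 3 = 15
  Silva: 2 + 0 + 3 + 0 + 0 + 3 + 2 = 10
  Nguyen: 1 + 2 + 0 + 1 + 3 + 2 + 0 = 9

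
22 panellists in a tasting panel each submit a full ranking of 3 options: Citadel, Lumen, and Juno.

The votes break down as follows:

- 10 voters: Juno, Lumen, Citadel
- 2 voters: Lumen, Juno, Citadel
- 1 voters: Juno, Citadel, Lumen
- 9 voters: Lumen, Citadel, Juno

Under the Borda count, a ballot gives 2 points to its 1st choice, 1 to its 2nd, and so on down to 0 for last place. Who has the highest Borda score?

Borda scores:
  Citadel: 10·0 + 2·0 + 1 + 9·1 = 10
  Lumen: 10·1 + 2·2 + 0 + 9·2 = 32
  Juno: 10·2 + 2·1 + 2 + 9·0 = 24
Lumen has the highest total.

Lumen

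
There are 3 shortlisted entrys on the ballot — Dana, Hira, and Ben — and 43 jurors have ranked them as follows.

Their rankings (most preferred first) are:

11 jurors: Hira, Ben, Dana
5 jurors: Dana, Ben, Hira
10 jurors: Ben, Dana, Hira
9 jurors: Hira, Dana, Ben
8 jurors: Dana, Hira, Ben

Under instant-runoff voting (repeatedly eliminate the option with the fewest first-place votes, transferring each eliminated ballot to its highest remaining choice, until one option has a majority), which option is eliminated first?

Round 1: Hira 20, Dana 13, Ben 10. Ben has the fewest and is eliminated.
Round 2: Dana 23, Hira 20. Dana has a majority.

Ben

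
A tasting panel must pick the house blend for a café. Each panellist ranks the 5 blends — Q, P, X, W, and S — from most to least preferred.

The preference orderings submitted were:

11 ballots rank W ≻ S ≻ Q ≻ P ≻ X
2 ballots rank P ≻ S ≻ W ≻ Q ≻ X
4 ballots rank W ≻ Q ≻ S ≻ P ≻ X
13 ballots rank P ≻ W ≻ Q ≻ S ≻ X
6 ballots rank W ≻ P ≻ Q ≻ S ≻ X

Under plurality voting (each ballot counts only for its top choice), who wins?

W

First-place vote totals:
  Q: 0
  P: 15
  X: 0
  W: 21
  S: 0
W has the most first-place votes.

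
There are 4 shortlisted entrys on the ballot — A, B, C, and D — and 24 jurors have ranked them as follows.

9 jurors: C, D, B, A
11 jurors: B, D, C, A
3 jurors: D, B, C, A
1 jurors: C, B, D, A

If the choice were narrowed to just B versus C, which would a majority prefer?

Ballots ranking B above C: 11+3 = 14.
Ballots ranking C above B: 9+1 = 10.
B wins the head-to-head, 14–10.

B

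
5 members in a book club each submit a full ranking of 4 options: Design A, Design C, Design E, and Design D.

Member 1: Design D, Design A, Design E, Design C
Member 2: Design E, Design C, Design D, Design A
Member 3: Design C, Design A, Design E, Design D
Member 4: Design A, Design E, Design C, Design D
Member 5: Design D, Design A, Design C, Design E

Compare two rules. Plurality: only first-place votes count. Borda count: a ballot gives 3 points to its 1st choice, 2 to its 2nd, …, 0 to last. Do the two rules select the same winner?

Plurality first-place counts: Design A 1, Design C 1, Design E 1, Design D 2 → Design D.
Borda totals: Design A 9, Design C 7, Design E 7, Design D 7 → Design A.
The two rules disagree: plurality picks Design D, Borda picks Design A.

No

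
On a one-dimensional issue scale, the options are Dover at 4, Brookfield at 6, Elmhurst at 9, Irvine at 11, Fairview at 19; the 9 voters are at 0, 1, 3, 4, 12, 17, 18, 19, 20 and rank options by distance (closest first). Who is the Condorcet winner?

With single-peaked preferences on a line, the Condorcet winner is the candidate closest to the median voter.
The median voter (position 12) is closest to Irvine at 11.
Check: Irvine vs Dover — voters closer to Irvine: 5 of 9.

Irvine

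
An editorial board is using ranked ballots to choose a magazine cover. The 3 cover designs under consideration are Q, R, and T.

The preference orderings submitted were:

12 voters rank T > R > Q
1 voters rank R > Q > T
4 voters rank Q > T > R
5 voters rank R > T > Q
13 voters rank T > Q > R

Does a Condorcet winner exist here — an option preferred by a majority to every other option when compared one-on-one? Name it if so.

T

Head-to-head results (35 voters total):
Q vs R: R wins 18–17.
Q vs T: T wins 30–5.
R vs T: T wins 29–6.
T beats each rival — Q (30–5), R (29–6) — so T is the Condorcet winner.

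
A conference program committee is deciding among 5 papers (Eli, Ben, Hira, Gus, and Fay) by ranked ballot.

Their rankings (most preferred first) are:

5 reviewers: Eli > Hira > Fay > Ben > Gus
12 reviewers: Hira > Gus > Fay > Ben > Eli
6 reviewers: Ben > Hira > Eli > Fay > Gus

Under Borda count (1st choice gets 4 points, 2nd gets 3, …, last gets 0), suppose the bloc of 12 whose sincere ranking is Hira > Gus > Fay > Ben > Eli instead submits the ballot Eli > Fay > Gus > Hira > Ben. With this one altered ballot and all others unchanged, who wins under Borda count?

Eli

Borda totals with the altered ballot: Eli 80, Ben 29, Hira 45, Gus 24, Fay 52.
The switch changes the winner from Hira to Eli.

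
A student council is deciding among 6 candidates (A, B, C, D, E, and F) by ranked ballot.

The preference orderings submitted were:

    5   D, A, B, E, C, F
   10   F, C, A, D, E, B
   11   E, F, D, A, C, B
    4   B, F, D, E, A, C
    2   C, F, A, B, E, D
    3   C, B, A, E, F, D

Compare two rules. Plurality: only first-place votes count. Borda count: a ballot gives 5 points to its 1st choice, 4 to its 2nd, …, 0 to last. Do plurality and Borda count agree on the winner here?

Plurality first-place counts: A 0, B 4, C 5, D 5, E 11, F 10 → E.
Borda totals: A 91, B 51, C 81, D 90, E 91, F 121 → F.
The two rules disagree: plurality picks E, Borda picks F.

No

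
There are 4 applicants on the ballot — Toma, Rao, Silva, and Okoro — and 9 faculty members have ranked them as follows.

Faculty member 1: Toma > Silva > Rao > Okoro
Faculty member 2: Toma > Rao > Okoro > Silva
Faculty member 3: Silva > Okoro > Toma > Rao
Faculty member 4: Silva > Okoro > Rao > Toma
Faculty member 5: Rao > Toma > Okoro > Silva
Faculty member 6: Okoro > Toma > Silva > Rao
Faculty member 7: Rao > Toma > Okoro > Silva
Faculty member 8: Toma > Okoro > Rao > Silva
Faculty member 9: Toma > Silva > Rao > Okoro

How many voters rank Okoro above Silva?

Ballots ranking Okoro above Silva: 5.
Ballots ranking Silva above Okoro: 4.
So 5 of 9 voters prefer Okoro to Silva.

5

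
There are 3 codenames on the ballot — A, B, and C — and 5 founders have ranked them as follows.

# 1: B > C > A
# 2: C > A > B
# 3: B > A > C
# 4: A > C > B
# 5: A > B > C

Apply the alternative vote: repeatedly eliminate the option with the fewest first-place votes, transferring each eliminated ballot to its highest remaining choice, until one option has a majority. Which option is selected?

A

Round 1: A 2, B 2, C 1. C has the fewest and is eliminated.
Round 2: A 3, B 2. A has a majority.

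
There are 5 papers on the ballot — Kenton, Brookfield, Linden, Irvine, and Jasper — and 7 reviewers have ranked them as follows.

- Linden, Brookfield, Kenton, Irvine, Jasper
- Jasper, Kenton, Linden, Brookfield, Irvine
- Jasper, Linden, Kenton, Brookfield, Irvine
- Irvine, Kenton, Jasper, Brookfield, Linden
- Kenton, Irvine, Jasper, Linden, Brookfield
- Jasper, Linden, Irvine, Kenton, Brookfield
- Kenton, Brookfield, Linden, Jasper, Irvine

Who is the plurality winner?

Jasper

First-place vote totals:
  Kenton: 2
  Brookfield: 0
  Linden: 1
  Irvine: 1
  Jasper: 3
Jasper has the most first-place votes.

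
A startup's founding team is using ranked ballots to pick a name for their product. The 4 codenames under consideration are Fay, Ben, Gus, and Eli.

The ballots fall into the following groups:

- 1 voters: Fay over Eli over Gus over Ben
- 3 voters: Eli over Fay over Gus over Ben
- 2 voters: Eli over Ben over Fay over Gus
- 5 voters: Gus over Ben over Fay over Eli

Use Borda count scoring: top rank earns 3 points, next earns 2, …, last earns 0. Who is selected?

Borda scores:
  Fay: 3 + 3·2 + 2·1 + 5·1 = 16
  Ben: 0 + 3·0 + 2·2 + 5·2 = 14
  Gus: 1 + 3·1 + 2·0 + 5·3 = 19
  Eli: 2 + 3·3 + 2·3 + 5·0 = 17
Gus has the highest total.

Gus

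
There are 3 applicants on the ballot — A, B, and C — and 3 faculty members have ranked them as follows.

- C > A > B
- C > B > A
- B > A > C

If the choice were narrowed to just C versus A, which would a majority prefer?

C

Ballots ranking C above A: 2.
Ballots ranking A above C: 1.
C wins the head-to-head, 2–1.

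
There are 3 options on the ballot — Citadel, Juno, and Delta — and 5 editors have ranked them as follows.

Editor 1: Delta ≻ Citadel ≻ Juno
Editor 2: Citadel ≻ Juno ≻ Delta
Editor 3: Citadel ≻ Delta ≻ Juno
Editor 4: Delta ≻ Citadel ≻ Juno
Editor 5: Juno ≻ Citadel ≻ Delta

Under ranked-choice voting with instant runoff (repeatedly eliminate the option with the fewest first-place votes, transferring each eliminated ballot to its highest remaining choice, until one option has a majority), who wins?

Round 1: Citadel 2, Delta 2, Juno 1. Juno has the fewest and is eliminated.
Round 2: Citadel 3, Delta 2. Citadel has a majority.

Citadel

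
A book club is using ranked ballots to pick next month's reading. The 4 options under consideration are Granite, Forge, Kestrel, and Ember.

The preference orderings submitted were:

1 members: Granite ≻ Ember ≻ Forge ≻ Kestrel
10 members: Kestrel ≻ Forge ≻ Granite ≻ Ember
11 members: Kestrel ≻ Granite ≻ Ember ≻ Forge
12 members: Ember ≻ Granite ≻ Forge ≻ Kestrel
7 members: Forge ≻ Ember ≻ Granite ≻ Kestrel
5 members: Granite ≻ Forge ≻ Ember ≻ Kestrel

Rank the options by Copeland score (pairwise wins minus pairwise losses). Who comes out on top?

Granite

Pairwise results:
  Granite vs Forge: Granite wins 29–17.
  Granite vs Kestrel: Granite wins 25–21.
  Granite vs Ember: Granite wins 27–19.
  Forge vs Kestrel: Forge wins 25–21.
  Forge vs Ember: Ember wins 24–22.
  Kestrel vs Ember: Ember wins 25–21.
Copeland scores (wins − losses):
  Granite: 3 − 0 = 3
  Forge: 1 − 2 = -1
  Kestrel: 0 − 3 = -3
  Ember: 2 − 1 = 1
Granite has the best Copeland score.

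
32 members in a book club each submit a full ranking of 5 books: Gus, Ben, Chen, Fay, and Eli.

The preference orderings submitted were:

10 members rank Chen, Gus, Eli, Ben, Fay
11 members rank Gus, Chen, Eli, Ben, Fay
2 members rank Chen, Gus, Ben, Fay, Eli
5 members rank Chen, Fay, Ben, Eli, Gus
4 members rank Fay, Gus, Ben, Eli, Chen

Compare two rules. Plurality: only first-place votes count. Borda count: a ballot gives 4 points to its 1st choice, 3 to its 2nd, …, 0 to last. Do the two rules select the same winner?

Yes

Plurality first-place counts: Gus 11, Ben 0, Chen 17, Fay 4, Eli 0 → Chen.
Borda totals: Gus 92, Ben 43, Chen 101, Fay 33, Eli 51 → Chen.
The two rules agree on Chen.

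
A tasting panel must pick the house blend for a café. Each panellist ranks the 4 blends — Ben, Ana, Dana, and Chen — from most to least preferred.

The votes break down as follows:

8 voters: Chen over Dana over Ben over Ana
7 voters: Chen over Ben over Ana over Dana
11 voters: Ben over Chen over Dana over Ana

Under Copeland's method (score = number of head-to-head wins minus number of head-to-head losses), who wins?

Pairwise results:
  Ben vs Ana: Ben wins 26–0.
  Ben vs Dana: Ben wins 18–8.
  Ben vs Chen: Chen wins 15–11.
  Ana vs Dana: Dana wins 19–7.
  Ana vs Chen: Chen wins 26–0.
  Dana vs Chen: Chen wins 26–0.
Copeland scores (wins − losses):
  Ben: 2 − 1 = 1
  Ana: 0 − 3 = -3
  Dana: 1 − 2 = -1
  Chen: 3 − 0 = 3
Chen has the best Copeland score.

Chen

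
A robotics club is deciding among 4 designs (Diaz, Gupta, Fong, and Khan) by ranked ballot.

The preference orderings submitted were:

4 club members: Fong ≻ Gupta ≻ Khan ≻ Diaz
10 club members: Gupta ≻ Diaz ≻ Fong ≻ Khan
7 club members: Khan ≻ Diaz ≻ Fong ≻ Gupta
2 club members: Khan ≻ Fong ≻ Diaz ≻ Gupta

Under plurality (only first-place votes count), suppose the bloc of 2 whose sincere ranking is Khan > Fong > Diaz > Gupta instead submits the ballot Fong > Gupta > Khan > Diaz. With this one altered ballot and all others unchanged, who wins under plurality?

First-place totals with the altered ballot: Diaz 0, Gupta 10, Fong 6, Khan 7.
The winner is unchanged: still Gupta.

Gupta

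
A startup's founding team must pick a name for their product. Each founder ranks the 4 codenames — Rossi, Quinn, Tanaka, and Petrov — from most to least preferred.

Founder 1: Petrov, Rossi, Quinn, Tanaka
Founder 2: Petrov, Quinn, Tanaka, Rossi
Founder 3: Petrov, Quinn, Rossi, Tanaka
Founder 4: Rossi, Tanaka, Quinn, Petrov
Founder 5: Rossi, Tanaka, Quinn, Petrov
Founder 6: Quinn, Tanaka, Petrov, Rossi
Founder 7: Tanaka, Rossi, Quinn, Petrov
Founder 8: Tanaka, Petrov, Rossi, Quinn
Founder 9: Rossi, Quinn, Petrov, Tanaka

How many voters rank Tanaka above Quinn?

4

Ballots ranking Tanaka above Quinn: 4.
Ballots ranking Quinn above Tanaka: 5.
So 4 of 9 voters prefer Tanaka to Quinn.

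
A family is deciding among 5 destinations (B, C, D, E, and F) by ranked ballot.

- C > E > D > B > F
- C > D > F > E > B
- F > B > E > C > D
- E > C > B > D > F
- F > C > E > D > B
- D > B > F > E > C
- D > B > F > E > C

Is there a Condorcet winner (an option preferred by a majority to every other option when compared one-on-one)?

No

Head-to-head results (7 voters total):
B vs C: C wins 4–3.
B vs D: D wins 5–2.
B vs E: E wins 4–3.
B vs F: B wins 4–3.
C vs D: C wins 5–2.
C vs E: E wins 4–3.
C vs F: F wins 4–3.
D vs E: E wins 4–3.
D vs F: D wins 5–2.
E vs F: F wins 5–2.
No candidate beats all others: B beats F beats C beats B, a majority cycle.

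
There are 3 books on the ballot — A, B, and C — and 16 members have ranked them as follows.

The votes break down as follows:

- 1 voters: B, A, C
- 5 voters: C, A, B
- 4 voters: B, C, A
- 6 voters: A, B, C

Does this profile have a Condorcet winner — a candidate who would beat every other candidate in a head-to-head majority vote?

No

Head-to-head results (16 voters total):
A vs B: A wins 11–5.
A vs C: C wins 9–7.
B vs C: B wins 11–5.
No candidate beats all others: A beats B beats C beats A, a majority cycle.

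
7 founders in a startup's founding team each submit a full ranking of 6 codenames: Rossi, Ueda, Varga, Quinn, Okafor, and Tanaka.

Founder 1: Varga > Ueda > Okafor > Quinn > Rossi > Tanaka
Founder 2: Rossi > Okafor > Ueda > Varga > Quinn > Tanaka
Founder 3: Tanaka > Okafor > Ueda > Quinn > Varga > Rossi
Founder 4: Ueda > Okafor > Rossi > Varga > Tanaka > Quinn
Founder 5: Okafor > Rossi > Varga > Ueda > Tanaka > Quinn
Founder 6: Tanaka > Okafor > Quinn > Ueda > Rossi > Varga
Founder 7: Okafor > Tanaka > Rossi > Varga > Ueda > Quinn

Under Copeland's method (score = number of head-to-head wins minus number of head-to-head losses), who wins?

Pairwise results:
  Rossi vs Ueda: Ueda wins 4–3.
  Rossi vs Varga: Rossi wins 5–2.
  Rossi vs Quinn: Rossi wins 4–3.
  Rossi vs Okafor: Okafor wins 6–1.
  Rossi vs Tanaka: Rossi wins 4–3.
  Ueda vs Varga: Ueda wins 4–3.
  Ueda vs Quinn: Ueda wins 6–1.
  Ueda vs Okafor: Okafor wins 5–2.
  Ueda vs Tanaka: Ueda wins 4–3.
  Varga vs Quinn: Varga wins 5–2.
  Varga vs Okafor: Okafor wins 6–1.
  Varga vs Tanaka: Varga wins 4–3.
  Quinn vs Okafor: Okafor wins 7–0.
  Quinn vs Tanaka: Tanaka wins 5–2.
  Okafor vs Tanaka: Okafor wins 5–2.
Copeland scores (wins − losses):
  Rossi: 3 − 2 = 1
  Ueda: 4 − 1 = 3
  Varga: 2 − 3 = -1
  Quinn: 0 − 5 = -5
  Okafor: 5 − 0 = 5
  Tanaka: 1 − 4 = -3
Okafor has the best Copeland score.

Okafor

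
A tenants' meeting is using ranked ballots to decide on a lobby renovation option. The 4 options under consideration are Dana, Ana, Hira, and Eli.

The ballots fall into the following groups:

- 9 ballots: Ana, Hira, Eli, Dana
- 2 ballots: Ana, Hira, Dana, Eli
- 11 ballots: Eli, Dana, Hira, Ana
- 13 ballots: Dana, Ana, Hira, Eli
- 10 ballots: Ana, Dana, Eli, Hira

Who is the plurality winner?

Ana

First-place vote totals:
  Dana: 13
  Ana: 21
  Hira: 0
  Eli: 11
Ana has the most first-place votes.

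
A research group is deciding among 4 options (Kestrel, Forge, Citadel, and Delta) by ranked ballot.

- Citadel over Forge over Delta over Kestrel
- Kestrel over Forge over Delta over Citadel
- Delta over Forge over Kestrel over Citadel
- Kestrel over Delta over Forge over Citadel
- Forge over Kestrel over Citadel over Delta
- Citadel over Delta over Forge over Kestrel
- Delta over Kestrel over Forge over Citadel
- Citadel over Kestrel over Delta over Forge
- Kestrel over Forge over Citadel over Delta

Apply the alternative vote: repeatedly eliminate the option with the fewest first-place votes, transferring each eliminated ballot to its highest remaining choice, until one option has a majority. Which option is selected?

Kestrel

Round 1: Kestrel 3, Citadel 3, Delta 2, Forge 1. Forge has the fewest and is eliminated.
Round 2: Kestrel 4, Citadel 3, Delta 2. Delta has the fewest and is eliminated.
Round 3: Kestrel 6, Citadel 3. Kestrel has a majority.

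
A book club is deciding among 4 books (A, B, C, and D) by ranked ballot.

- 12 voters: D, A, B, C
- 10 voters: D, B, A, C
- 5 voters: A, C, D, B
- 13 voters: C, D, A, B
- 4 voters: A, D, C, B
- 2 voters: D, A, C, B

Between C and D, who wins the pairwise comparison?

D

Ballots ranking C above D: 5+13 = 18.
Ballots ranking D above C: 12+10+4+2 = 28.
D wins the head-to-head, 28–18.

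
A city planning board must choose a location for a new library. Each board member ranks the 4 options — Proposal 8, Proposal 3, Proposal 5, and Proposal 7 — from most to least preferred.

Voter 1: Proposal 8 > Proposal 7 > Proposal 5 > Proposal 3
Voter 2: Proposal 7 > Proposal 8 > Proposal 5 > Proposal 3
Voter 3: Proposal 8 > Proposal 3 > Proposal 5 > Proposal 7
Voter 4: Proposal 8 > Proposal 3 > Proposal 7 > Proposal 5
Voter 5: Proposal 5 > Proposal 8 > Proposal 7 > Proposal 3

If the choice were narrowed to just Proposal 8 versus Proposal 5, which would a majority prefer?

Ballots ranking Proposal 8 above Proposal 5: 4.
Ballots ranking Proposal 5 above Proposal 8: 1.
Proposal 8 wins the head-to-head, 4–1.

Proposal 8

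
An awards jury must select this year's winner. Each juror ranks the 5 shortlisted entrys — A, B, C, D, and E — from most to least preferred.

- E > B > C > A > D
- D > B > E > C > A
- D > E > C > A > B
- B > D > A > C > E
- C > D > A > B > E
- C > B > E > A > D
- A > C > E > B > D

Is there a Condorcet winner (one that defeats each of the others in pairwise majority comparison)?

Yes

Head-to-head results (7 voters total):
A vs B: B wins 4–3.
A vs C: C wins 5–2.
A vs D: D wins 4–3.
A vs E: E wins 4–3.
B vs C: C wins 4–3.
B vs D: B wins 4–3.
B vs E: B wins 4–3.
C vs D: C wins 4–3.
C vs E: C wins 4–3.
D vs E: D wins 4–3.
C beats each rival — A (5–2), B (4–3), D (4–3), E (4–3) — so C is the Condorcet winner.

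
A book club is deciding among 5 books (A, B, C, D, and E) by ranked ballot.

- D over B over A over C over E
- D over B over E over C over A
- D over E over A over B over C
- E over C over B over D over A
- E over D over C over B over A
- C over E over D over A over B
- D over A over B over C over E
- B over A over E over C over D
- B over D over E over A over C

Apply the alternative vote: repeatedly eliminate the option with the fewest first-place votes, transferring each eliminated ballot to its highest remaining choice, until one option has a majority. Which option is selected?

D

Round 1: D 4, B 2, E 2, C 1, A 0. A has the fewest and is eliminated.
Round 2: D 4, B 2, E 2, C 1. C has the fewest and is eliminated.
Round 3: D 4, E 3, B 2. B has the fewest and is eliminated.
Round 4: D 5, E 4. D has a majority.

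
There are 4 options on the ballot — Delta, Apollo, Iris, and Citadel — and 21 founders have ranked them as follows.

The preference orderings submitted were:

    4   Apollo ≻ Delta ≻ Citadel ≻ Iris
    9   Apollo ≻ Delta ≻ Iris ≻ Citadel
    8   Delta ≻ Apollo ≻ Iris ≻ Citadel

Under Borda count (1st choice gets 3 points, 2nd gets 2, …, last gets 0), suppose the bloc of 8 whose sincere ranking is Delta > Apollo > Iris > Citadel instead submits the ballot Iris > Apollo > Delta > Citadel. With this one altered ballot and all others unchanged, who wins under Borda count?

Borda totals with the altered ballot: Delta 34, Apollo 55, Iris 33, Citadel 4.
The winner is unchanged: still Apollo.

Apollo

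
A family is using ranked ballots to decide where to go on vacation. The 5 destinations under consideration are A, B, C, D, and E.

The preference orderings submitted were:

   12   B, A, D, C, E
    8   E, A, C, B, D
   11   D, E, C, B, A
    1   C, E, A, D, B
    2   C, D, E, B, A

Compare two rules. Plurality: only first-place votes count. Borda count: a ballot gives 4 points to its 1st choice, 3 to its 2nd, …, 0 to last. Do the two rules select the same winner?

Plurality first-place counts: A 0, B 12, C 3, D 11, E 8 → B.
Borda totals: A 62, B 69, C 62, D 75, E 72 → D.
The two rules disagree: plurality picks B, Borda picks D.

No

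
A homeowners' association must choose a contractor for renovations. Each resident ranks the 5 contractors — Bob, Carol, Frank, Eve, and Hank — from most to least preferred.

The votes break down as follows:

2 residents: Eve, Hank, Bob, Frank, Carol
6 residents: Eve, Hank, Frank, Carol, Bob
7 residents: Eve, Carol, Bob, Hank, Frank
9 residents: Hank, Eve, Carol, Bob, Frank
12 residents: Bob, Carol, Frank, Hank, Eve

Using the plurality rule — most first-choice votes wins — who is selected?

Eve

First-place vote totals:
  Bob: 12
  Carol: 0
  Frank: 0
  Eve: 15
  Hank: 9
Eve has the most first-place votes.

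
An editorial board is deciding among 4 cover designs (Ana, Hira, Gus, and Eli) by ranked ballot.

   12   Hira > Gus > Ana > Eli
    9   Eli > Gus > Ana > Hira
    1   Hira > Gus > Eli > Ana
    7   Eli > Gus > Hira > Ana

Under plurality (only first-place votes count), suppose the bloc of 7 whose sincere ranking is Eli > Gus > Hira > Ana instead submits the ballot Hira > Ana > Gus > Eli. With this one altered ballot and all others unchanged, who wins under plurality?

First-place totals with the altered ballot: Ana 0, Hira 20, Gus 0, Eli 9.
The switch changes the winner from Eli to Hira.

Hira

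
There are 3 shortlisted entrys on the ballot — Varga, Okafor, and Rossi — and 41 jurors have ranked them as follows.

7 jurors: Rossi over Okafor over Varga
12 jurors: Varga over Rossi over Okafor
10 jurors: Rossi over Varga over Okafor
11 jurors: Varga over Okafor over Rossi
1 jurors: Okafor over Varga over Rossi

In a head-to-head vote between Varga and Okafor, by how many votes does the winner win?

Ballots ranking Varga above Okafor: 12+10+11 = 33.
Ballots ranking Okafor above Varga: 7+1 = 8.
Varga wins 33–8, a margin of 25.

25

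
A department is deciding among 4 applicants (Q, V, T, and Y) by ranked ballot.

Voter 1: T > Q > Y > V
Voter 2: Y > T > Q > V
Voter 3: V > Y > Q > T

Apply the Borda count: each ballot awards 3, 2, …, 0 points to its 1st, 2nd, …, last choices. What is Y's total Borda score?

Borda scores:
  Q: 2 + 1 + 1 = 4
  V: 0 + 0 + 3 = 3
  T: 3 + 2 + 0 = 5
  Y: 1 + 3 + 2 = 6

6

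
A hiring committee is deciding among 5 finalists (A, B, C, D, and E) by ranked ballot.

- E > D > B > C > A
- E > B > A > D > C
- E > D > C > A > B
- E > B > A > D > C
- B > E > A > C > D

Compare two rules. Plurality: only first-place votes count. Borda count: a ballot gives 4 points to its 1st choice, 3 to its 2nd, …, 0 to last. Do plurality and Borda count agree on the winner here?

Yes

Plurality first-place counts: A 0, B 1, C 0, D 0, E 4 → E.
Borda totals: A 7, B 12, C 4, D 8, E 19 → E.
The two rules agree on E.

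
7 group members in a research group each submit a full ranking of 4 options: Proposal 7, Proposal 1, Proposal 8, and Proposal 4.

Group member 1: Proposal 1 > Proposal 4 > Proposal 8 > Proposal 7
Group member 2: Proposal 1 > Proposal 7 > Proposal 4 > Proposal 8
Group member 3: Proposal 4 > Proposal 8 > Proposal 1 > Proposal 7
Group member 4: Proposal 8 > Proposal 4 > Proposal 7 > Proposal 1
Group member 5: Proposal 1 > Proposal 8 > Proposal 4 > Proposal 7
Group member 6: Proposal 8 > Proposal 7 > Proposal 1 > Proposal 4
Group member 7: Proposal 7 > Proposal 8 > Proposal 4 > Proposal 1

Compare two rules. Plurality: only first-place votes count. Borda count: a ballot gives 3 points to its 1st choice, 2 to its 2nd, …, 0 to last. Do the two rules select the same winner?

No

Plurality first-place counts: Proposal 7 1, Proposal 1 3, Proposal 8 2, Proposal 4 1 → Proposal 1.
Borda totals: Proposal 7 8, Proposal 1 11, Proposal 8 13, Proposal 4 10 → Proposal 8.
The two rules disagree: plurality picks Proposal 1, Borda picks Proposal 8.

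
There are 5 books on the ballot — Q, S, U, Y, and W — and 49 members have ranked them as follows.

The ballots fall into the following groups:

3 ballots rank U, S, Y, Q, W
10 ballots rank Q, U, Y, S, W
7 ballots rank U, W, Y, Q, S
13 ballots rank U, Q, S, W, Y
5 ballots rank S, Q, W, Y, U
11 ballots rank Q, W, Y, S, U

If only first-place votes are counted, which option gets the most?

First-place vote totals:
  Q: 21
  S: 5
  U: 23
  Y: 0
  W: 0
U has the most first-place votes.

U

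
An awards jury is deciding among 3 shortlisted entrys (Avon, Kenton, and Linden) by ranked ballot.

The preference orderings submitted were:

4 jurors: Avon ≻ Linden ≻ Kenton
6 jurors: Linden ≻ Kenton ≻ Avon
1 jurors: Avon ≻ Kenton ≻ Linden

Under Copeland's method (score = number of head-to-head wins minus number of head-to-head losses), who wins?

Linden

Pairwise results:
  Avon vs Kenton: Kenton wins 6–5.
  Avon vs Linden: Linden wins 6–5.
  Kenton vs Linden: Linden wins 10–1.
Copeland scores (wins − losses):
  Avon: 0 − 2 = -2
  Kenton: 1 − 1 = 0
  Linden: 2 − 0 = 2
Linden has the best Copeland score.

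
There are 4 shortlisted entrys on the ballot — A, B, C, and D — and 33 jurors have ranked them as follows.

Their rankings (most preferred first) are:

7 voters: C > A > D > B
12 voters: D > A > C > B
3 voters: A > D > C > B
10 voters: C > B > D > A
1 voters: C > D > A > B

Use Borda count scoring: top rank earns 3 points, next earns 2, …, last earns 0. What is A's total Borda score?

Borda scores:
  A: 7·2 + 12·2 + 3·3 + 10·0 + 1 = 48
  B: 7·0 + 12·0 + 3·0 + 10·2 + 0 = 20
  C: 7·3 + 12·1 + 3·1 + 10·3 + 3 = 69
  D: 7·1 + 12·3 + 3·2 + 10·1 + 2 = 61

48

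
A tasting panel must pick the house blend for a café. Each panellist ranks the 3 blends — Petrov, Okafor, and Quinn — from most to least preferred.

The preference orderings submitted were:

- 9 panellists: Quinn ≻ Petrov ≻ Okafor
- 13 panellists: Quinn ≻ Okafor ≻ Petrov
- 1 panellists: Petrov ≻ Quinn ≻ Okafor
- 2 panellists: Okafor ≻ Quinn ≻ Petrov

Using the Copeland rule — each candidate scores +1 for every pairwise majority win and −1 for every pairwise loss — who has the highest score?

Pairwise results:
  Petrov vs Okafor: Okafor wins 15–10.
  Petrov vs Quinn: Quinn wins 24–1.
  Okafor vs Quinn: Quinn wins 23–2.
Copeland scores (wins − losses):
  Petrov: 0 − 2 = -2
  Okafor: 1 − 1 = 0
  Quinn: 2 − 0 = 2
Quinn has the best Copeland score.

Quinn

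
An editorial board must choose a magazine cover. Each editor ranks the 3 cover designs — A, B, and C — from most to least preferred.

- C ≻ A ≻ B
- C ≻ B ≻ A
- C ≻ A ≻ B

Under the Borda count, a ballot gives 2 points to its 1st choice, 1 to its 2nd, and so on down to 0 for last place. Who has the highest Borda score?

C

Borda scores:
  A: 1 + 0 + 1 = 2
  B: 0 + 1 + 0 = 1
  C: 2 + 2 + 2 = 6
C has the highest total.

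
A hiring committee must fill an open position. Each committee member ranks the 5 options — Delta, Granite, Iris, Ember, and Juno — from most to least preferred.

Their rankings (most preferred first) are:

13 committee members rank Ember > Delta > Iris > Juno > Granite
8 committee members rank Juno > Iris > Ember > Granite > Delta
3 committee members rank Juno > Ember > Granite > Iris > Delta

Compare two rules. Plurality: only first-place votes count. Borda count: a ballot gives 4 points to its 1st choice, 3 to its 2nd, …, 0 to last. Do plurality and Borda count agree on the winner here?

Yes

Plurality first-place counts: Delta 0, Granite 0, Iris 0, Ember 13, Juno 11 → Ember.
Borda totals: Delta 39, Granite 14, Iris 53, Ember 77, Juno 57 → Ember.
The two rules agree on Ember.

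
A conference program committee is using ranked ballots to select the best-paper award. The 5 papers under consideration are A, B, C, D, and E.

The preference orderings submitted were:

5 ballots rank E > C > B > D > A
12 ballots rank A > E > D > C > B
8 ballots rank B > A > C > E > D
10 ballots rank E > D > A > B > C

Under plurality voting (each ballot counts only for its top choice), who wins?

E

First-place vote totals:
  A: 12
  B: 8
  C: 0
  D: 0
  E: 15
E has the most first-place votes.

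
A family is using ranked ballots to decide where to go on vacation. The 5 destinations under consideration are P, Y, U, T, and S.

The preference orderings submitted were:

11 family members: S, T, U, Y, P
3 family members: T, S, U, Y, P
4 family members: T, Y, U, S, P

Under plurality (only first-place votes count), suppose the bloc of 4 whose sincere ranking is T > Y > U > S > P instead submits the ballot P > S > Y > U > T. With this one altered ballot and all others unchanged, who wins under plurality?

S

First-place totals with the altered ballot: P 4, Y 0, U 0, T 3, S 11.
The winner is unchanged: still S.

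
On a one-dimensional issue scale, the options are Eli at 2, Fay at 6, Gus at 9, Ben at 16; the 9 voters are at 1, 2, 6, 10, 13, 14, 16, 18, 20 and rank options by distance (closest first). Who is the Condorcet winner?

With single-peaked preferences on a line, the Condorcet winner is the candidate closest to the median voter.
The median voter (position 13) is closest to Ben at 16.
Check: Ben vs Gus — voters closer to Ben: 5 of 9.

Ben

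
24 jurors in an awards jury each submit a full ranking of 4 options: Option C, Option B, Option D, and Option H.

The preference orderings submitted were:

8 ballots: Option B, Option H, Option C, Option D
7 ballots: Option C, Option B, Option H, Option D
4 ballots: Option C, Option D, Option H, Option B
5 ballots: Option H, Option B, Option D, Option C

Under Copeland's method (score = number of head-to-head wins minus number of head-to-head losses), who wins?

Option B

Pairwise results:
  Option C vs Option B: Option B wins 13–11.
  Option C vs Option D: Option C wins 19–5.
  Option C vs Option H: Option H wins 13–11.
  Option B vs Option D: Option B wins 20–4.
  Option B vs Option H: Option B wins 15–9.
  Option D vs Option H: Option H wins 20–4.
Copeland scores (wins − losses):
  Option C: 1 − 2 = -1
  Option B: 3 − 0 = 3
  Option D: 0 − 3 = -3
  Option H: 2 − 1 = 1
Option B has the best Copeland score.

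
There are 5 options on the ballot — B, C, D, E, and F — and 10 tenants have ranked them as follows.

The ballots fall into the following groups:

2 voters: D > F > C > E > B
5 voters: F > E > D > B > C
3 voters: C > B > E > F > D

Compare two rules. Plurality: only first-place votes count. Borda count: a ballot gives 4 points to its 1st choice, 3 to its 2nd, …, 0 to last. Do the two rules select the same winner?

Plurality first-place counts: B 0, C 3, D 2, E 0, F 5 → F.
Borda totals: B 14, C 16, D 18, E 23, F 29 → F.
The two rules agree on F.

Yes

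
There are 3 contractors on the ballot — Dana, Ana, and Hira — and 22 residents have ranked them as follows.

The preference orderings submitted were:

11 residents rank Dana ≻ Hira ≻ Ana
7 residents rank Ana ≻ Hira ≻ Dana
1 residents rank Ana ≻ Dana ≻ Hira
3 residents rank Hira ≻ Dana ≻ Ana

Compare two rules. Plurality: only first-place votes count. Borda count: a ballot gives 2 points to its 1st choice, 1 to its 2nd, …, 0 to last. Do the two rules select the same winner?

Plurality first-place counts: Dana 11, Ana 8, Hira 3 → Dana.
Borda totals: Dana 26, Ana 16, Hira 24 → Dana.
The two rules agree on Dana.

Yes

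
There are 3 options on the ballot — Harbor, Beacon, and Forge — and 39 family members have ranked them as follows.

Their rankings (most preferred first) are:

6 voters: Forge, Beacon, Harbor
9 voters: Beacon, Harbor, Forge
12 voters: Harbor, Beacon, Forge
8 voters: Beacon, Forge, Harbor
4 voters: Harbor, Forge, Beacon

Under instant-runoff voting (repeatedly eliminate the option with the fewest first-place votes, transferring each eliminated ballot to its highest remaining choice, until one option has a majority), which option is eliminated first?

Forge

Round 1: Beacon 17, Harbor 16, Forge 6. Forge has the fewest and is eliminated.
Round 2: Beacon 23, Harbor 16. Beacon has a majority.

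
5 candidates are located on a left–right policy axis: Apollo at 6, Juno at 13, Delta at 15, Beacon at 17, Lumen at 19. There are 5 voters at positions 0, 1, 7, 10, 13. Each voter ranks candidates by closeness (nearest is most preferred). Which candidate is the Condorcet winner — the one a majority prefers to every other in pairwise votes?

With single-peaked preferences on a line, the Condorcet winner is the candidate closest to the median voter.
The median voter (position 7) is closest to Apollo at 6.
Check: Apollo vs Juno — voters closer to Apollo: 3 of 5.

Apollo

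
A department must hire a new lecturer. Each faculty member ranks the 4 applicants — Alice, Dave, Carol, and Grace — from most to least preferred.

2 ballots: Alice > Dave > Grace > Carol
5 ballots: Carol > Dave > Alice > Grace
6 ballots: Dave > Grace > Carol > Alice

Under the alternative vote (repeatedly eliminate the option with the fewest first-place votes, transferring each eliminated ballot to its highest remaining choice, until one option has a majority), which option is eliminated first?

Round 1: Dave 6, Carol 5, Alice 2, Grace 0. Grace has the fewest and is eliminated.
Round 2: Dave 6, Carol 5, Alice 2. Alice has the fewest and is eliminated.
Round 3: Dave 8, Carol 5. Dave has a majority.

Grace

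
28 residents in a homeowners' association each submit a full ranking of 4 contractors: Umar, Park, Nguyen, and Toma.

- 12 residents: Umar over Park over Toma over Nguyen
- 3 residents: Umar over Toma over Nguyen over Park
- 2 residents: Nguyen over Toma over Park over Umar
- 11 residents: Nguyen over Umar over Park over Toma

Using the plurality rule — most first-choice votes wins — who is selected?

Umar

First-place vote totals:
  Umar: 15
  Park: 0
  Nguyen: 13
  Toma: 0
Umar has the most first-place votes.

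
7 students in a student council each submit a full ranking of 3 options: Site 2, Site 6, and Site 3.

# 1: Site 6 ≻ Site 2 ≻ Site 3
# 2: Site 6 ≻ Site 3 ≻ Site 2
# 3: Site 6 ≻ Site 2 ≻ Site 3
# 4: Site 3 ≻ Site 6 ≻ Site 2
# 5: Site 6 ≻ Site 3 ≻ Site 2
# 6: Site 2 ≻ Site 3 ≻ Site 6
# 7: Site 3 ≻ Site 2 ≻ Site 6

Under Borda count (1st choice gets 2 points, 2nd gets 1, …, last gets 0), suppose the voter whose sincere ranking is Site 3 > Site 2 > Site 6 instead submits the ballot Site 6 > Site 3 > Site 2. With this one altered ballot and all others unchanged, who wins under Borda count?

Borda totals with the altered ballot: Site 2 4, Site 6 11, Site 3 6.
The winner is unchanged: still Site 6.

Site 6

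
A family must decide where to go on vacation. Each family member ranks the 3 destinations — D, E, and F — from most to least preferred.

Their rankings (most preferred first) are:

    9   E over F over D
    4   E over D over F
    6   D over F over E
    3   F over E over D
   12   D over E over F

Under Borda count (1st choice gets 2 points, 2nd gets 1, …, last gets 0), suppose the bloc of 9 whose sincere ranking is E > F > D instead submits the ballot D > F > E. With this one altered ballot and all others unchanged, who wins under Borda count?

D

Borda totals with the altered ballot: D 58, E 23, F 21.
The switch changes the winner from E to D.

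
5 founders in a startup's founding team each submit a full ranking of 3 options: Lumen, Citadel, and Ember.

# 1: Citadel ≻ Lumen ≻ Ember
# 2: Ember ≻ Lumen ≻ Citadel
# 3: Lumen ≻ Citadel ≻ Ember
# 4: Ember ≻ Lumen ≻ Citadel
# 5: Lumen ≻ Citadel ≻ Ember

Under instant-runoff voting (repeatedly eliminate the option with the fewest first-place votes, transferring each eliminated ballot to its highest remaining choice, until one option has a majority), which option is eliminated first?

Round 1: Lumen 2, Ember 2, Citadel 1. Citadel has the fewest and is eliminated.
Round 2: Lumen 3, Ember 2. Lumen has a majority.

Citadel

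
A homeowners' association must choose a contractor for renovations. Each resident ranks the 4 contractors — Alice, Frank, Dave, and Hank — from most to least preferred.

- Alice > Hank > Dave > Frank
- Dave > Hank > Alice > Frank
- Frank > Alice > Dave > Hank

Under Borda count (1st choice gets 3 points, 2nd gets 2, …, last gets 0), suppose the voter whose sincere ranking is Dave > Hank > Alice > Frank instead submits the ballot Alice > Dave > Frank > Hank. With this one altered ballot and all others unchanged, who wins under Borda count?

Alice

Borda totals with the altered ballot: Alice 8, Frank 4, Dave 4, Hank 2.
The winner is unchanged: still Alice.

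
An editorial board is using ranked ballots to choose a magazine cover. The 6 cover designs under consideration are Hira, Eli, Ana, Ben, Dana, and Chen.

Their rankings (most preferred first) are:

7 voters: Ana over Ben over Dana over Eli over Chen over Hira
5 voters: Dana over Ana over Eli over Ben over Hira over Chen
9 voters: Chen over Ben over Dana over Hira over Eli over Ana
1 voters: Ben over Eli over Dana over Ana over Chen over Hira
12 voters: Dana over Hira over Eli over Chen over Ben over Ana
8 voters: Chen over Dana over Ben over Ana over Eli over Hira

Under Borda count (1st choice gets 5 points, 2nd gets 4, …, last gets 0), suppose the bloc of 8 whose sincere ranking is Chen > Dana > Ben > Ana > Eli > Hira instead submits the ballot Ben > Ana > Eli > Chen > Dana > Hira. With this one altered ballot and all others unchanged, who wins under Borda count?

Borda totals with the altered ballot: Hira 71, Eli 102, Ana 89, Ben 131, Dana 144, Chen 93.
The winner is unchanged: still Dana.

Dana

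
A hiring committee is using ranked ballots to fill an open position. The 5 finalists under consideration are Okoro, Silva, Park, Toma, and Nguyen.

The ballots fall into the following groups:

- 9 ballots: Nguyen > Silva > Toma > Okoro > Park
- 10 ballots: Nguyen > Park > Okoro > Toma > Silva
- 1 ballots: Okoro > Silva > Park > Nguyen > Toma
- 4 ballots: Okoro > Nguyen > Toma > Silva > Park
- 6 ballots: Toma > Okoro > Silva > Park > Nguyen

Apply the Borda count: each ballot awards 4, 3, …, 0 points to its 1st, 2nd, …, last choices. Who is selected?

Nguyen

Borda scores:
  Okoro: 9·1 + 10·2 + 4 + 4·4 + 6·3 = 67
  Silva: 9·3 + 10·0 + 3 + 4·1 + 6·2 = 46
  Park: 9·0 + 10·3 + 2 + 4·0 + 6·1 = 38
  Toma: 9·2 + 10·1 + 0 + 4·2 + 6·4 = 60
  Nguyen: 9·4 + 10·4 + 1 + 4·3 + 6·0 = 89
Nguyen has the highest total.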